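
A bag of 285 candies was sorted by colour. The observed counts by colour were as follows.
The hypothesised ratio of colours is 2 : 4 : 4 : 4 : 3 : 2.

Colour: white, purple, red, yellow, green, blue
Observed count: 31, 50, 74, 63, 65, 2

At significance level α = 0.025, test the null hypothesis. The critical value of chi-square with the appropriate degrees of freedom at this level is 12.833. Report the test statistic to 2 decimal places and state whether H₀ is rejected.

40.14; reject

Ratio total = 19. Expected counts: 285×2/19 = 30, 285×4/19 = 60, 285×4/19 = 60, 285×4/19 = 60, 285×3/19 = 45, 285×2/19 = 30.
white: (31 − 30)²/30 = 1/30 = 0.033
purple: (50 − 60)²/60 = 100/60 = 1.667
red: (74 − 60)²/60 = 196/60 = 3.267
yellow: (63 − 60)²/60 = 9/60 = 0.150
green: (65 − 45)²/45 = 400/45 = 8.889
blue: (2 − 30)²/30 = 784/30 = 26.133
Sum = 40.14
df = 5. Since 40.14 > 12.833, we reject H₀.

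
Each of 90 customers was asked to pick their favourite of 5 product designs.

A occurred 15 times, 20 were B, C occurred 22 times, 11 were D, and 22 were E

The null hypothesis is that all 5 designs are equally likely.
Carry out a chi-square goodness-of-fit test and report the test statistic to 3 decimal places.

Expected count for each of the 5 categories: 90/5 = 18.
A: (15 − 18)²/18 = 9/18 = 0.5000
B: (20 − 18)²/18 = 4/18 = 0.2222
C: (22 − 18)²/18 = 16/18 = 0.8889
D: (11 − 18)²/18 = 49/18 = 2.7222
E: (22 − 18)²/18 = 16/18 = 0.8889
Sum = 5.222

5.222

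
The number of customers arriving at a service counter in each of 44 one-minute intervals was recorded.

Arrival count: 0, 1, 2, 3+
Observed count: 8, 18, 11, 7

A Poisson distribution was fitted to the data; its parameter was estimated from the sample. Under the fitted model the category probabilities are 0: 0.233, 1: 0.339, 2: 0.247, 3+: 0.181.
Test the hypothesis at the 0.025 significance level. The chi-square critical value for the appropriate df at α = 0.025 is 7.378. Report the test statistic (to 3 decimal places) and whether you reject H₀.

1.251; do not reject

Expected counts E_i = n·p_i: 44×0.233 = 10.252, 44×0.339 = 14.916, 44×0.247 = 10.868, 44×0.181 = 7.964.
χ² = (8−10.252)²/10.252 + (18−14.916)²/14.916 + (11−10.868)²/10.868 + (7−7.964)²/7.964
   = 0.4947 + 0.6376 + 0.0016 + 0.1167
Sum = 1.251
df = 2. Since 1.251 < 7.378, we do not reject H₀.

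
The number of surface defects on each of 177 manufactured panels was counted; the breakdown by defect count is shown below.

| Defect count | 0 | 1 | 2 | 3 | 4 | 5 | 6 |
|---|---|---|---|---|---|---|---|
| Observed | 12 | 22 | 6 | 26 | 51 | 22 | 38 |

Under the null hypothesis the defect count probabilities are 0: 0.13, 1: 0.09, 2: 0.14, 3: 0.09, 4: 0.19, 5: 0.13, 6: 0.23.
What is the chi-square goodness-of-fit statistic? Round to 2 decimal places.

Expected counts E_i = n·p_i: 177×0.13 = 23.01, 177×0.09 = 15.93, 177×0.14 = 24.78, 177×0.09 = 15.93, 177×0.19 = 33.63, 177×0.13 = 23.01, 177×0.23 = 40.71.
χ² = (12−23.01)²/23.01 + (22−15.93)²/15.93 + (6−24.78)²/24.78 + (26−15.93)²/15.93 + (51−33.63)²/33.63 + (22−23.01)²/23.01 + (38−40.71)²/40.71
   = 5.268 + 2.313 + 14.233 + 6.366 + 8.972 + 0.044 + 0.180
Sum = 37.38

37.38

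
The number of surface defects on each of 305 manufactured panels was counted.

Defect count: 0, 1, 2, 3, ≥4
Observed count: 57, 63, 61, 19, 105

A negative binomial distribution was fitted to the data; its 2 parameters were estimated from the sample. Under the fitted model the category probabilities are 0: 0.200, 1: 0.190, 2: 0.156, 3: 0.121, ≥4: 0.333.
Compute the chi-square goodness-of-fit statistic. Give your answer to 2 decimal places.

13.29

Expected counts E_i = n·p_i: 305×0.200 = 61, 305×0.190 = 57.95, 305×0.156 = 47.58, 305×0.121 = 36.905, 305×0.333 = 101.565.
0: (57 − 61)²/61 = 16/61 = 0.262
1: (63 − 57.95)²/57.95 = 25.5025/57.95 = 0.440
2: (61 − 47.58)²/47.58 = 180.0964/47.58 = 3.785
3: (19 − 36.905)²/36.905 = 320.589025/36.905 = 8.687
≥4: (105 − 101.565)²/101.565 = 11.799225/101.565 = 0.116
Sum = 13.29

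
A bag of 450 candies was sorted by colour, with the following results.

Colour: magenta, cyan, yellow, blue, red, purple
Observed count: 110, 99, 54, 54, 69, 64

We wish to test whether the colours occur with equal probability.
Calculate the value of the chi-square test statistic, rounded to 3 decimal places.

Expected count for each of the 6 categories: 450/6 = 75.
χ² = (110−75)²/75 + (99−75)²/75 + (54−75)²/75 + (54−75)²/75 + (69−75)²/75 + (64−75)²/75
   = 16.3333 + 7.6800 + 5.8800 + 5.8800 + 0.4800 + 1.6133
Sum = 37.867

37.867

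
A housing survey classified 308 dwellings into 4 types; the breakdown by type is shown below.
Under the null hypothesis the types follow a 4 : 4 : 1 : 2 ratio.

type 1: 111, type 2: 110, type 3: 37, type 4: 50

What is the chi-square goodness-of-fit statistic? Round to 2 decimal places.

Ratio total = 11. Expected counts: 308×4/11 = 112, 308×4/11 = 112, 308×1/11 = 28, 308×2/11 = 56.
χ² = (111−112)²/112 + (110−112)²/112 + (37−28)²/28 + (50−56)²/56
   = 0.009 + 0.036 + 2.893 + 0.643
Sum = 3.58

3.58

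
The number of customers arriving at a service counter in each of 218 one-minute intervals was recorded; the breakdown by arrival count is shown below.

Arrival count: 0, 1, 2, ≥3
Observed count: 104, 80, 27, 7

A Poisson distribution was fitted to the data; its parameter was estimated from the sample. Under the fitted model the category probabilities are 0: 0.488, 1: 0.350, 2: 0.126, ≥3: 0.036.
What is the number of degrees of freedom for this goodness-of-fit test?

There are k = 4 categories and 1 parameter estimated from the data, so df = 4 − 1 − 1 = 2.

2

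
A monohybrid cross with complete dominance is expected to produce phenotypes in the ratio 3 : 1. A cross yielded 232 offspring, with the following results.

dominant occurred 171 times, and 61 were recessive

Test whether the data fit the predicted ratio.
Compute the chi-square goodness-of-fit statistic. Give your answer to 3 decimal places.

Ratio total = 4. Expected counts: 232×3/4 = 174, 232×1/4 = 58.
χ² = (171−174)²/174 + (61−58)²/58
   = 0.0517 + 0.1552
Sum = 0.207

0.207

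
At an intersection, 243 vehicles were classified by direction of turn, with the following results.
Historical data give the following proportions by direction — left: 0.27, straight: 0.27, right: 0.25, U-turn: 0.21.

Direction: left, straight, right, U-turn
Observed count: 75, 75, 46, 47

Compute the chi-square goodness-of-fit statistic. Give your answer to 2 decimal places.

6.59

Expected counts E_i = n·p_i: 243×0.27 = 65.61, 243×0.27 = 65.61, 243×0.25 = 60.75, 243×0.21 = 51.03.
left: (75 − 65.61)²/65.61 = 88.1721/65.61 = 1.344
straight: (75 − 65.61)²/65.61 = 88.1721/65.61 = 1.344
right: (46 − 60.75)²/60.75 = 217.5625/60.75 = 3.581
U-turn: (47 − 51.03)²/51.03 = 16.2409/51.03 = 0.318
Sum = 6.59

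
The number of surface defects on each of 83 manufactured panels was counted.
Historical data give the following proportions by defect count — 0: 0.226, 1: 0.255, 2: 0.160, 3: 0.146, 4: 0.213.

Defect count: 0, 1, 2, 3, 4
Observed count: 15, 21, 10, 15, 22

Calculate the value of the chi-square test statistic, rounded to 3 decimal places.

3.306

Expected counts E_i = n·p_i: 83×0.226 = 18.758, 83×0.255 = 21.165, 83×0.160 = 13.28, 83×0.146 = 12.118, 83×0.213 = 17.679.
χ² = (15−18.758)²/18.758 + (21−21.165)²/21.165 + (10−13.28)²/13.28 + (15−12.118)²/12.118 + (22−17.679)²/17.679
   = 0.7529 + 0.0013 + 0.8101 + 0.6854 + 1.0561
Sum = 3.306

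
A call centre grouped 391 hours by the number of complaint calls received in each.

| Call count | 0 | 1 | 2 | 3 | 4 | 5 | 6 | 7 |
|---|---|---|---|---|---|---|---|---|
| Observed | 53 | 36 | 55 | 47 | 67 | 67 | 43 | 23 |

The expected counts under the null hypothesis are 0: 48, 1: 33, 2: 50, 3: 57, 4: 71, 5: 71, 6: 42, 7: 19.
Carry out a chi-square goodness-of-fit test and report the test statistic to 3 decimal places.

4.365

χ² = (53−48)²/48 + (36−33)²/33 + (55−50)²/50 + (47−57)²/57 + (67−71)²/71 + (67−71)²/71 + (43−42)²/42 + (23−19)²/19
   = 0.5208 + 0.2727 + 0.5000 + 1.7544 + 0.2254 + 0.2254 + 0.0238 + 0.8421
Sum = 4.365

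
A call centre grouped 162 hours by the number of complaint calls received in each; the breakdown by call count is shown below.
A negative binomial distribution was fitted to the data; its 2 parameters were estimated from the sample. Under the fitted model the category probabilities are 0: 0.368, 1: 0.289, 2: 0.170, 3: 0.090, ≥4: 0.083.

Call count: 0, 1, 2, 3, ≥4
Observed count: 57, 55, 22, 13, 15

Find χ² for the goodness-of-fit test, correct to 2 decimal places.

Expected counts E_i = n·p_i: 162×0.368 = 59.616, 162×0.289 = 46.818, 162×0.170 = 27.54, 162×0.090 = 14.58, 162×0.083 = 13.446.
cat         O        E   (O−E)²/E
0          57   59.616      0.115
1          55   46.818      1.430
2          22    27.54      1.114
3          13    14.58      0.171
≥4         15   13.446      0.180
Sum = 3.01

3.01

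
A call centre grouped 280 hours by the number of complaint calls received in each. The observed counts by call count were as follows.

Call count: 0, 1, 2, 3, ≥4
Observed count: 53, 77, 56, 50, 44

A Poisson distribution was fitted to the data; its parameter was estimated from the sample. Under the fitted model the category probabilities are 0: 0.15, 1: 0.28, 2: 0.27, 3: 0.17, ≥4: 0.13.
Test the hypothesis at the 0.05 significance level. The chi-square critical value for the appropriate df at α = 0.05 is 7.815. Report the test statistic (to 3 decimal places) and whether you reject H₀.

Expected counts E_i = n·p_i: 280×0.15 = 42, 280×0.28 = 78.4, 280×0.27 = 75.6, 280×0.17 = 47.6, 280×0.13 = 36.4.
χ² = (53−42)²/42 + (77−78.4)²/78.4 + (56−75.6)²/75.6 + (50−47.6)²/47.6 + (44−36.4)²/36.4
   = 2.8810 + 0.0250 + 5.0815 + 0.1210 + 1.5868
Sum = 9.695
df = 3. Since 9.695 > 7.815, we reject H₀.

9.695; reject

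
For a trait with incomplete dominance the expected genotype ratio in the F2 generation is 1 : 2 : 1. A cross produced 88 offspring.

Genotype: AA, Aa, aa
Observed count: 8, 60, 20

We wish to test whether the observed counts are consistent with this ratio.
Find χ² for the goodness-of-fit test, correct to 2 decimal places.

14.91

Ratio total = 4. Expected counts: 88×1/4 = 22, 88×2/4 = 44, 88×1/4 = 22.
χ² = (8−22)²/22 + (60−44)²/44 + (20−22)²/22
   = 8.909 + 5.818 + 0.182
Sum = 14.91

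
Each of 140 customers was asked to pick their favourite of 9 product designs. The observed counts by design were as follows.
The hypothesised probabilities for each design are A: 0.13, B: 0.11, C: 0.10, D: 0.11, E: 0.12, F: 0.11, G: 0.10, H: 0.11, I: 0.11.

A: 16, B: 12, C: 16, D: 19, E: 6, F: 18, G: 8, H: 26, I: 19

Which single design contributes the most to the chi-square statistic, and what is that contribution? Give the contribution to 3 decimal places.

H, 7.296

Expected counts E_i = n·p_i: 140×0.13 = 18.2, 140×0.11 = 15.4, 140×0.10 = 14, 140×0.11 = 15.4, 140×0.12 = 16.8, 140×0.11 = 15.4, 140×0.10 = 14, 140×0.11 = 15.4, 140×0.11 = 15.4.
A: (16 − 18.2)²/18.2 = 4.84/18.2 = 0.2659
B: (12 − 15.4)²/15.4 = 11.56/15.4 = 0.7506
C: (16 − 14)²/14 = 4/14 = 0.2857
D: (19 − 15.4)²/15.4 = 12.96/15.4 = 0.8416
E: (6 − 16.8)²/16.8 = 116.64/16.8 = 6.9429
F: (18 − 15.4)²/15.4 = 6.76/15.4 = 0.4390
G: (8 − 14)²/14 = 36/14 = 2.5714
H: (26 − 15.4)²/15.4 = 112.36/15.4 = 7.2961
I: (19 − 15.4)²/15.4 = 12.96/15.4 = 0.8416
The largest term is for H: 7.296.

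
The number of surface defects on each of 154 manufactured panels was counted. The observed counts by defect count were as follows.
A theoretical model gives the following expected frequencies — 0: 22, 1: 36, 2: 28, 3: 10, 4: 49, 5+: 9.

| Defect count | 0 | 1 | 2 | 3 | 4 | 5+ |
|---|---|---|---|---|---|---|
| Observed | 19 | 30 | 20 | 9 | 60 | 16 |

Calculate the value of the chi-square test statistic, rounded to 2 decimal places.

0: (19 − 22)²/22 = 9/22 = 0.409
1: (30 − 36)²/36 = 36/36 = 1.000
2: (20 − 28)²/28 = 64/28 = 2.286
3: (9 − 10)²/10 = 1/10 = 0.100
4: (60 − 49)²/49 = 121/49 = 2.469
5+: (16 − 9)²/9 = 49/9 = 5.444
Sum = 11.71

11.71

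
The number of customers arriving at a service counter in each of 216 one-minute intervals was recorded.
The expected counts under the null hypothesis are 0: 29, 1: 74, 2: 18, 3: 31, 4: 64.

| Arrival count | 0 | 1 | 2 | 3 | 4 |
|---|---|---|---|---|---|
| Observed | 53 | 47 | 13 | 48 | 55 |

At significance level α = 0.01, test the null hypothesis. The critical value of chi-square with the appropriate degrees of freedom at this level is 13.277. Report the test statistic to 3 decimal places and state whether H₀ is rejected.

χ² = (53−29)²/29 + (47−74)²/74 + (13−18)²/18 + (48−31)²/31 + (55−64)²/64
   = 19.8621 + 9.8514 + 1.3889 + 9.3226 + 1.2656
Sum = 41.691
df = 4. Since 41.691 > 13.277, we reject H₀.

41.691; reject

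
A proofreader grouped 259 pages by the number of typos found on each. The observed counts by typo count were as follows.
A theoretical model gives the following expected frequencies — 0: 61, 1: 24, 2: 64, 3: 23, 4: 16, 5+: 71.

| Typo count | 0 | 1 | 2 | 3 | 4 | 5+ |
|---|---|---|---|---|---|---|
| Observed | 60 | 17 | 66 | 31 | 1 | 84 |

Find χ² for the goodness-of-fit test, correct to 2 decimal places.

cat         O        E   (O−E)²/E
0          60       61      0.016
1          17       24      2.042
2          66       64      0.063
3          31       23      2.783
4           1       16     14.063
5+         84       71      2.380
Sum = 21.35

21.35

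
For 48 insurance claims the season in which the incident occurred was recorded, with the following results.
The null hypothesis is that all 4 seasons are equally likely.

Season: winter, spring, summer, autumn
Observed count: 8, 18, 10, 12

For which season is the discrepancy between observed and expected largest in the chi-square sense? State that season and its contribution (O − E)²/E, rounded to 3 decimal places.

spring, 3.000

Expected count for each of the 4 categories: 48/4 = 12.
winter: (8 − 12)²/12 = 16/12 = 1.3333
spring: (18 − 12)²/12 = 36/12 = 3.0000
summer: (10 − 12)²/12 = 4/12 = 0.3333
autumn: (12 − 12)²/12 = 0/12 = 0.0000
The largest term is for spring: 3.000.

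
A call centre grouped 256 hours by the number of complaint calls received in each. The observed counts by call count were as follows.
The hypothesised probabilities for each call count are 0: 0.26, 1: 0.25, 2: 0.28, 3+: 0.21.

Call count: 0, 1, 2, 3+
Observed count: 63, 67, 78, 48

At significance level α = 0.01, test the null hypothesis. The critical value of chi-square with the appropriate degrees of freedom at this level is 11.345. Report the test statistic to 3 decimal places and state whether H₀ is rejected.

1.505; do not reject

Expected counts E_i = n·p_i: 256×0.26 = 66.56, 256×0.25 = 64, 256×0.28 = 71.68, 256×0.21 = 53.76.
χ² = (63−66.56)²/66.56 + (67−64)²/64 + (78−71.68)²/71.68 + (48−53.76)²/53.76
   = 0.1904 + 0.1406 + 0.5572 + 0.6171
Sum = 1.505
df = 3. Since 1.505 < 11.345, we do not reject H₀.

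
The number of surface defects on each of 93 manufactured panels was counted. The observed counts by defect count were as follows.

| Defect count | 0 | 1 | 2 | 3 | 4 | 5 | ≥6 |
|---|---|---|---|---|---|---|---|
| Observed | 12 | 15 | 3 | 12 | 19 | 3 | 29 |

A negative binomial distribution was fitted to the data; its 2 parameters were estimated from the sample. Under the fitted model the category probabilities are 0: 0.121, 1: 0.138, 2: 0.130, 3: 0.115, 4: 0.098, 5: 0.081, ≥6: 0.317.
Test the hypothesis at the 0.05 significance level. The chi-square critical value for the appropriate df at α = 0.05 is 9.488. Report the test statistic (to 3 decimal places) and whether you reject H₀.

20.868; reject

Expected counts E_i = n·p_i: 93×0.121 = 11.253, 93×0.138 = 12.834, 93×0.130 = 12.09, 93×0.115 = 10.695, 93×0.098 = 9.114, 93×0.081 = 7.533, 93×0.317 = 29.481.
cat         O        E   (O−E)²/E
0          12   11.253     0.0496
1          15   12.834     0.3656
2           3    12.09     6.8344
3          12   10.695     0.1592
4          19    9.114    10.7234
5           3    7.533     2.7277
≥6         29   29.481     0.0078
Sum = 20.868
df = 4. Since 20.868 > 9.488, we reject H₀.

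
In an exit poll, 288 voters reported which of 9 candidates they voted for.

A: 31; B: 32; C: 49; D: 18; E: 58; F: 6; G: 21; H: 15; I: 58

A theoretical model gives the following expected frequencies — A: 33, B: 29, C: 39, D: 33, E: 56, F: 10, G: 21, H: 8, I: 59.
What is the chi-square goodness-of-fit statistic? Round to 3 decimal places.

A: (31 − 33)²/33 = 4/33 = 0.1212
B: (32 − 29)²/29 = 9/29 = 0.3103
C: (49 − 39)²/39 = 100/39 = 2.5641
D: (18 − 33)²/33 = 225/33 = 6.8182
E: (58 − 56)²/56 = 4/56 = 0.0714
F: (6 − 10)²/10 = 16/10 = 1.6000
G: (21 − 21)²/21 = 0/21 = 0.0000
H: (15 − 8)²/8 = 49/8 = 6.1250
I: (58 − 59)²/59 = 1/59 = 0.0169
Sum = 17.627

17.627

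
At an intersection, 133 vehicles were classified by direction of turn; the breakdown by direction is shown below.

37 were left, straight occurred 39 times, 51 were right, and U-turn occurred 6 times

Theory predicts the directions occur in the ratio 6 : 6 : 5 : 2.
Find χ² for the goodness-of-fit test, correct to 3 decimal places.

12.695

Ratio total = 19. Expected counts: 133×6/19 = 42, 133×6/19 = 42, 133×5/19 = 35, 133×2/19 = 14.
χ² = (37−42)²/42 + (39−42)²/42 + (51−35)²/35 + (6−14)²/14
   = 0.5952 + 0.2143 + 7.3143 + 4.5714
Sum = 12.695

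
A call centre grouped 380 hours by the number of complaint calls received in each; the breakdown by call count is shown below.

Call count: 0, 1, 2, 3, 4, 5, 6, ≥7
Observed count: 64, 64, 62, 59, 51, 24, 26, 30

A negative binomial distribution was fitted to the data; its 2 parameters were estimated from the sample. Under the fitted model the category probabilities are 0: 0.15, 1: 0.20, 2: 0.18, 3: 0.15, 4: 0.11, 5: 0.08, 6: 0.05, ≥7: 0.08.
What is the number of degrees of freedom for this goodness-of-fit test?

There are k = 8 categories and 2 parameters estimated from the data, so df = 8 − 1 − 2 = 5.

5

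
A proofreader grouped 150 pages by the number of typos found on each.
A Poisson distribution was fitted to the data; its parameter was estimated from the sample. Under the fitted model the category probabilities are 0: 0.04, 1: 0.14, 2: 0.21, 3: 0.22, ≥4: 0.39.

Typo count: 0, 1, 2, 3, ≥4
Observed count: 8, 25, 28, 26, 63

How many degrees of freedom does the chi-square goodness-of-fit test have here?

There are k = 5 categories and 1 parameter estimated from the data, so df = 5 − 1 − 1 = 3.

3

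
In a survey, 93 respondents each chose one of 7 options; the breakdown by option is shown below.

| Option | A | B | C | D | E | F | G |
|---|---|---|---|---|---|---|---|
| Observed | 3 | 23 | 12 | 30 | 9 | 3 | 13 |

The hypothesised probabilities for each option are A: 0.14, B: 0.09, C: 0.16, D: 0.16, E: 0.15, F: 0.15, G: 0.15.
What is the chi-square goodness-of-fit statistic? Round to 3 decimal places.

59.621

Expected counts E_i = n·p_i: 93×0.14 = 13.02, 93×0.09 = 8.37, 93×0.16 = 14.88, 93×0.16 = 14.88, 93×0.15 = 13.95, 93×0.15 = 13.95, 93×0.15 = 13.95.
χ² = (3−13.02)²/13.02 + (23−8.37)²/8.37 + (12−14.88)²/14.88 + (30−14.88)²/14.88 + (9−13.95)²/13.95 + (3−13.95)²/13.95 + (13−13.95)²/13.95
   = 7.7112 + 25.5719 + 0.5574 + 15.3639 + 1.7565 + 8.5952 + 0.0647
Sum = 59.621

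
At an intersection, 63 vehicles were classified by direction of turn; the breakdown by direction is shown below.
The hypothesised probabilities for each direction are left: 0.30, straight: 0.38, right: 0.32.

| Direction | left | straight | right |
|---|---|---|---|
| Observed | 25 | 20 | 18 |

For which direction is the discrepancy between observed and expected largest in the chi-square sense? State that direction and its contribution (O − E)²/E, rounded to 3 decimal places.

Expected counts E_i = n·p_i: 63×0.30 = 18.9, 63×0.38 = 23.94, 63×0.32 = 20.16.
χ² = (25−18.9)²/18.9 + (20−23.94)²/23.94 + (18−20.16)²/20.16
   = 1.9688 + 0.6484 + 0.2314
The largest term is for left: 1.969.

left, 1.969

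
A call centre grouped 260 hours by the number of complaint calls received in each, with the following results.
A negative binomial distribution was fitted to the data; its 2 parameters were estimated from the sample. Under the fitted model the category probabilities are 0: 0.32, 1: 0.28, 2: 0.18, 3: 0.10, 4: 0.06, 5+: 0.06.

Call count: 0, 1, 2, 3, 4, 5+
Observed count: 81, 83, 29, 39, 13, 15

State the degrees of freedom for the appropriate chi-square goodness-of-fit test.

3

There are k = 6 categories and 2 parameters estimated from the data, so df = 6 − 1 − 2 = 3.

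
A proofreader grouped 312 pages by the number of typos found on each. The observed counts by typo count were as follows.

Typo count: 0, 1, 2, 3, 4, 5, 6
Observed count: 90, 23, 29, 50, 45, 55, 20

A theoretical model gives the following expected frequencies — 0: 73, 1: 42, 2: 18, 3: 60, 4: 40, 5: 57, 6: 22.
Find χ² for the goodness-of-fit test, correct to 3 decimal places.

0: (90 − 73)²/73 = 289/73 = 3.9589
1: (23 − 42)²/42 = 361/42 = 8.5952
2: (29 − 18)²/18 = 121/18 = 6.7222
3: (50 − 60)²/60 = 100/60 = 1.6667
4: (45 − 40)²/40 = 25/40 = 0.6250
5: (55 − 57)²/57 = 4/57 = 0.0702
6: (20 − 22)²/22 = 4/22 = 0.1818
Sum = 21.820

21.820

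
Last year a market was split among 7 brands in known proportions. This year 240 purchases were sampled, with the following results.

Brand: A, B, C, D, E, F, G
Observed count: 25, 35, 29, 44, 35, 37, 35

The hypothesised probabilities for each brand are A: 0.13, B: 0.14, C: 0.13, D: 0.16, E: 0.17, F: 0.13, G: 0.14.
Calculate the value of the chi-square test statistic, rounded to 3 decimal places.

4.223

Expected counts E_i = n·p_i: 240×0.13 = 31.2, 240×0.14 = 33.6, 240×0.13 = 31.2, 240×0.16 = 38.4, 240×0.17 = 40.8, 240×0.13 = 31.2, 240×0.14 = 33.6.
A: (25 − 31.2)²/31.2 = 38.44/31.2 = 1.2321
B: (35 − 33.6)²/33.6 = 1.96/33.6 = 0.0583
C: (29 − 31.2)²/31.2 = 4.84/31.2 = 0.1551
D: (44 − 38.4)²/38.4 = 31.36/38.4 = 0.8167
E: (35 − 40.8)²/40.8 = 33.64/40.8 = 0.8245
F: (37 − 31.2)²/31.2 = 33.64/31.2 = 1.0782
G: (35 − 33.6)²/33.6 = 1.96/33.6 = 0.0583
Sum = 4.223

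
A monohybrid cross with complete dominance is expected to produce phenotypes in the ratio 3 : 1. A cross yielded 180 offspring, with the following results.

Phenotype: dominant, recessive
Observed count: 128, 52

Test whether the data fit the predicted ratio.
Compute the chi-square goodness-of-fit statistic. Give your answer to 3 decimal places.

1.452

Ratio total = 4. Expected counts: 180×3/4 = 135, 180×1/4 = 45.
cat            O        E   (O−E)²/E
dominant     128      135     0.3630
recessive     52       45     1.0889
Sum = 1.452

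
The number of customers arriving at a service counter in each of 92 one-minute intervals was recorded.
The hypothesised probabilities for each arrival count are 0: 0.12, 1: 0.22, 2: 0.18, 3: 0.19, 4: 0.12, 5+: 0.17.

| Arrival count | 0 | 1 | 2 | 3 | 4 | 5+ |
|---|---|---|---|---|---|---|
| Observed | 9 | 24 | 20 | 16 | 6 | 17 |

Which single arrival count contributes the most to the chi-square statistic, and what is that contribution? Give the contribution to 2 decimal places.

Expected counts E_i = n·p_i: 92×0.12 = 11.04, 92×0.22 = 20.24, 92×0.18 = 16.56, 92×0.19 = 17.48, 92×0.12 = 11.04, 92×0.17 = 15.64.
χ² = (9−11.04)²/11.04 + (24−20.24)²/20.24 + (20−16.56)²/16.56 + (16−17.48)²/17.48 + (6−11.04)²/11.04 + (17−15.64)²/15.64
   = 0.377 + 0.698 + 0.715 + 0.125 + 2.301 + 0.118
The largest term is for 4: 2.30.

4, 2.30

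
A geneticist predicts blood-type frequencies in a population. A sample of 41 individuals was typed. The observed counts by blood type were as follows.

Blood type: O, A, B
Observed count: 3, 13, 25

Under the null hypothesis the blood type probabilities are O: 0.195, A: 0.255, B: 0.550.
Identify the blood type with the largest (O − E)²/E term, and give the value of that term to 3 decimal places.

Expected counts E_i = n·p_i: 41×0.195 = 7.995, 41×0.255 = 10.455, 41×0.550 = 22.55.
O: (3 − 7.995)²/7.995 = 24.950025/7.995 = 3.1207
A: (13 − 10.455)²/10.455 = 6.477025/10.455 = 0.6195
B: (25 − 22.55)²/22.55 = 6.0025/22.55 = 0.2662
The largest term is for O: 3.121.

O, 3.121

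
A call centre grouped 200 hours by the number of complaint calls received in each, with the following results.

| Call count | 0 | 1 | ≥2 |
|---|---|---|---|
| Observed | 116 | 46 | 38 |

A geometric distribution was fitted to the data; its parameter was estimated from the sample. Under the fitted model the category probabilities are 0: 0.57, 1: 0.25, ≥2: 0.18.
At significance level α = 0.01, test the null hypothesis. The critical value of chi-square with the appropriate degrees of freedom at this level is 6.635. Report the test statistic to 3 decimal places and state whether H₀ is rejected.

0.466; do not reject

Expected counts E_i = n·p_i: 200×0.57 = 114, 200×0.25 = 50, 200×0.18 = 36.
0: (116 − 114)²/114 = 4/114 = 0.0351
1: (46 − 50)²/50 = 16/50 = 0.3200
≥2: (38 − 36)²/36 = 4/36 = 0.1111
Sum = 0.466
df = 1. Since 0.466 < 6.635, we do not reject H₀.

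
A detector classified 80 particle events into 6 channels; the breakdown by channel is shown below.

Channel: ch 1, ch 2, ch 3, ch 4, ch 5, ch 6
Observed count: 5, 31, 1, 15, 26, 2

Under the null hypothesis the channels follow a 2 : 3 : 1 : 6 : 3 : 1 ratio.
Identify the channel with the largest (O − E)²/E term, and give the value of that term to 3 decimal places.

Ratio total = 16. Expected counts: 80×2/16 = 10, 80×3/16 = 15, 80×1/16 = 5, 80×6/16 = 30, 80×3/16 = 15, 80×1/16 = 5.
χ² = (5−10)²/10 + (31−15)²/15 + (1−5)²/5 + (15−30)²/30 + (26−15)²/15 + (2−5)²/5
   = 2.5000 + 17.0667 + 3.2000 + 7.5000 + 8.0667 + 1.8000
The largest term is for ch 2: 17.067.

ch 2, 17.067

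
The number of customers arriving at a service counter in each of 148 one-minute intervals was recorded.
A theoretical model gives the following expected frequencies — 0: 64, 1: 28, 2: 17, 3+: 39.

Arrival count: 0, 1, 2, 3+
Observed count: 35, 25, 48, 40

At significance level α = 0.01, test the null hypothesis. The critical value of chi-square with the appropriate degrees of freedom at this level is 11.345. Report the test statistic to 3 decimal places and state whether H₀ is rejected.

χ² = (35−64)²/64 + (25−28)²/28 + (48−17)²/17 + (40−39)²/39
   = 13.1406 + 0.3214 + 56.5294 + 0.0256
Sum = 70.017
df = 3. Since 70.017 > 11.345, we reject H₀.

70.017; reject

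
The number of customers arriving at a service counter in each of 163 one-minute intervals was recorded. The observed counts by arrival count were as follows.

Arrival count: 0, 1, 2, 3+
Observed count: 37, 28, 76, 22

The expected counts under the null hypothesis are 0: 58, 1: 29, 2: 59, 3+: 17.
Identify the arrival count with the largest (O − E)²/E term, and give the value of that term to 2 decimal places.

cat         O        E   (O−E)²/E
0          37       58      7.603
1          28       29      0.034
2          76       59      4.898
3+         22       17      1.471
The largest term is for 0: 7.60.

0, 7.60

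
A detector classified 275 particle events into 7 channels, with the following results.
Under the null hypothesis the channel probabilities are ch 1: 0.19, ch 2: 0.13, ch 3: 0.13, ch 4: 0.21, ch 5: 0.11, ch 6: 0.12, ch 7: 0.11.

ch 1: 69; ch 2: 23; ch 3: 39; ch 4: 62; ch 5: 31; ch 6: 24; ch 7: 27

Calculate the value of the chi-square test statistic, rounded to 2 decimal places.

13.35

Expected counts E_i = n·p_i: 275×0.19 = 52.25, 275×0.13 = 35.75, 275×0.13 = 35.75, 275×0.21 = 57.75, 275×0.11 = 30.25, 275×0.12 = 33, 275×0.11 = 30.25.
χ² = (69−52.25)²/52.25 + (23−35.75)²/35.75 + (39−35.75)²/35.75 + (62−57.75)²/57.75 + (31−30.25)²/30.25 + (24−33)²/33 + (27−30.25)²/30.25
   = 5.370 + 4.547 + 0.295 + 0.313 + 0.019 + 2.455 + 0.349
Sum = 13.35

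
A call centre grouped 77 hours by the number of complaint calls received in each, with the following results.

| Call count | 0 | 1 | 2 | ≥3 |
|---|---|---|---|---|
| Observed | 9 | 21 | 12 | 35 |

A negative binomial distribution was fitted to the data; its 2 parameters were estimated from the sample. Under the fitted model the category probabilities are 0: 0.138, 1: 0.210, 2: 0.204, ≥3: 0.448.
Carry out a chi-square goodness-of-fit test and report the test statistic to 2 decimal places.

Expected counts E_i = n·p_i: 77×0.138 = 10.626, 77×0.210 = 16.17, 77×0.204 = 15.708, 77×0.448 = 34.496.
0: (9 − 10.626)²/10.626 = 2.643876/10.626 = 0.249
1: (21 − 16.17)²/16.17 = 23.3289/16.17 = 1.443
2: (12 − 15.708)²/15.708 = 13.749264/15.708 = 0.875
≥3: (35 − 34.496)²/34.496 = 0.254016/34.496 = 0.007
Sum = 2.57

2.57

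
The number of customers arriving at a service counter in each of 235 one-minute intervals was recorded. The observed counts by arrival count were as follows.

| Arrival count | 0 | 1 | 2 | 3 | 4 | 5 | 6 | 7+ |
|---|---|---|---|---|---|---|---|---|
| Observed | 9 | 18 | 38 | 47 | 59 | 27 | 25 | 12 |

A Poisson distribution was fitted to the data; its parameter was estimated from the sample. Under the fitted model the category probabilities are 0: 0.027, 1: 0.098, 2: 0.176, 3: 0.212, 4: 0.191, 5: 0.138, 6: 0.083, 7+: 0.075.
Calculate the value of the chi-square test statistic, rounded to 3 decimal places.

11.333

Expected counts E_i = n·p_i: 235×0.027 = 6.345, 235×0.098 = 23.03, 235×0.176 = 41.36, 235×0.212 = 49.82, 235×0.191 = 44.885, 235×0.138 = 32.43, 235×0.083 = 19.505, 235×0.075 = 17.625.
χ² = (9−6.345)²/6.345 + (18−23.03)²/23.03 + (38−41.36)²/41.36 + (47−49.82)²/49.82 + (59−44.885)²/44.885 + (27−32.43)²/32.43 + (25−19.505)²/19.505 + (12−17.625)²/17.625
   = 1.1110 + 1.0986 + 0.2730 + 0.1596 + 4.4387 + 0.9092 + 1.5481 + 1.7952
Sum = 11.333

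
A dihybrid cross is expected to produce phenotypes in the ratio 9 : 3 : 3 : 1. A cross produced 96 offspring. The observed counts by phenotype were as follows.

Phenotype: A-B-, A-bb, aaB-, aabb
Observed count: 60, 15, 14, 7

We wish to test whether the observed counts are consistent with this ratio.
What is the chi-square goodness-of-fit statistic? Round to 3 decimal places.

Ratio total = 16. Expected counts: 96×9/16 = 54, 96×3/16 = 18, 96×3/16 = 18, 96×1/16 = 6.
A-B-: (60 − 54)²/54 = 36/54 = 0.6667
A-bb: (15 − 18)²/18 = 9/18 = 0.5000
aaB-: (14 − 18)²/18 = 16/18 = 0.8889
aabb: (7 − 6)²/6 = 1/6 = 0.1667
Sum = 2.222

2.222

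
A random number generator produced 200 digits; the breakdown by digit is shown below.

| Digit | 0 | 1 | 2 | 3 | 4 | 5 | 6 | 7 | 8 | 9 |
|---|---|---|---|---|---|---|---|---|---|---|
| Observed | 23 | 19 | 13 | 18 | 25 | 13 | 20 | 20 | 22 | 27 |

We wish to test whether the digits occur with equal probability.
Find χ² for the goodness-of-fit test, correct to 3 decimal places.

9.500

Expected count for each of the 10 categories: 200/10 = 20.
cat         O        E   (O−E)²/E
0          23       20     0.4500
1          19       20     0.0500
2          13       20     2.4500
3          18       20     0.2000
4          25       20     1.2500
5          13       20     2.4500
6          20       20     0.0000
7          20       20     0.0000
8          22       20     0.2000
9          27       20     2.4500
Sum = 9.500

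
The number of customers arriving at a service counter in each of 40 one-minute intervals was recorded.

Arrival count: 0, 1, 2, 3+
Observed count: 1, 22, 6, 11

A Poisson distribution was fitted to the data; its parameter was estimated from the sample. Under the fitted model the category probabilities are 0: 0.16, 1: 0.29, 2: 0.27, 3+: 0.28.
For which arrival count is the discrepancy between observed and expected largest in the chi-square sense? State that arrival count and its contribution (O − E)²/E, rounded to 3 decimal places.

1, 9.324

Expected counts E_i = n·p_i: 40×0.16 = 6.4, 40×0.29 = 11.6, 40×0.27 = 10.8, 40×0.28 = 11.2.
cat         O        E   (O−E)²/E
0           1      6.4     4.5563
1          22     11.6     9.3241
2           6     10.8     2.1333
3+         11     11.2     0.0036
The largest term is for 1: 9.324.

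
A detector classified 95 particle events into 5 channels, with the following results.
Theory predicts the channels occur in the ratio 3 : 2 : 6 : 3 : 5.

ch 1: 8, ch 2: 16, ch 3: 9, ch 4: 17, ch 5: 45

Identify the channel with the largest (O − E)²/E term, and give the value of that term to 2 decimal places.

Ratio total = 19. Expected counts: 95×3/19 = 15, 95×2/19 = 10, 95×6/19 = 30, 95×3/19 = 15, 95×5/19 = 25.
ch 1: (8 − 15)²/15 = 49/15 = 3.267
ch 2: (16 − 10)²/10 = 36/10 = 3.600
ch 3: (9 − 30)²/30 = 441/30 = 14.700
ch 4: (17 − 15)²/15 = 4/15 = 0.267
ch 5: (45 − 25)²/25 = 400/25 = 16.000
The largest term is for ch 5: 16.00.

ch 5, 16.00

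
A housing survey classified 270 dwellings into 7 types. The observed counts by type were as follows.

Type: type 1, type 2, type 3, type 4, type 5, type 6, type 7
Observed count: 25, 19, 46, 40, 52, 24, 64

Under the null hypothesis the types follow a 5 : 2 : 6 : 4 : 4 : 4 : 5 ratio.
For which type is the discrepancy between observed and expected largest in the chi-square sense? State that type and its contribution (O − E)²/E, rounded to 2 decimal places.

Ratio total = 30. Expected counts: 270×5/30 = 45, 270×2/30 = 18, 270×6/30 = 54, 270×4/30 = 36, 270×4/30 = 36, 270×4/30 = 36, 270×5/30 = 45.
type 1: (25 − 45)²/45 = 400/45 = 8.889
type 2: (19 − 18)²/18 = 1/18 = 0.056
type 3: (46 − 54)²/54 = 64/54 = 1.185
type 4: (40 − 36)²/36 = 16/36 = 0.444
type 5: (52 − 36)²/36 = 256/36 = 7.111
type 6: (24 − 36)²/36 = 144/36 = 4.000
type 7: (64 − 45)²/45 = 361/45 = 8.022
The largest term is for type 1: 8.89.

type 1, 8.89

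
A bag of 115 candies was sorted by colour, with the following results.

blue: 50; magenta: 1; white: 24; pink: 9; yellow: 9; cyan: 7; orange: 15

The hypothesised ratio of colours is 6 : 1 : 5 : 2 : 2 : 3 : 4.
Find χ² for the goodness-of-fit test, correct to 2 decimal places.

Ratio total = 23. Expected counts: 115×6/23 = 30, 115×1/23 = 5, 115×5/23 = 25, 115×2/23 = 10, 115×2/23 = 10, 115×3/23 = 15, 115×4/23 = 20.
χ² = (50−30)²/30 + (1−5)²/5 + (24−25)²/25 + (9−10)²/10 + (9−10)²/10 + (7−15)²/15 + (15−20)²/20
   = 13.333 + 3.200 + 0.040 + 0.100 + 0.100 + 4.267 + 1.250
Sum = 22.29

22.29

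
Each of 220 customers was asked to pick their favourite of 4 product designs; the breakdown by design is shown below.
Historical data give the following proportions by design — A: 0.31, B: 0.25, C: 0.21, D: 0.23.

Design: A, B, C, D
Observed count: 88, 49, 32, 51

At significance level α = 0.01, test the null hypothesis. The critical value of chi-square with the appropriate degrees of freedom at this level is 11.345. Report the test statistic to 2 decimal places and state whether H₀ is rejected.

10.77; do not reject

Expected counts E_i = n·p_i: 220×0.31 = 68.2, 220×0.25 = 55, 220×0.21 = 46.2, 220×0.23 = 50.6.
χ² = (88−68.2)²/68.2 + (49−55)²/55 + (32−46.2)²/46.2 + (51−50.6)²/50.6
   = 5.748 + 0.655 + 4.365 + 0.003
Sum = 10.77
df = 3. Since 10.77 < 11.345, we do not reject H₀.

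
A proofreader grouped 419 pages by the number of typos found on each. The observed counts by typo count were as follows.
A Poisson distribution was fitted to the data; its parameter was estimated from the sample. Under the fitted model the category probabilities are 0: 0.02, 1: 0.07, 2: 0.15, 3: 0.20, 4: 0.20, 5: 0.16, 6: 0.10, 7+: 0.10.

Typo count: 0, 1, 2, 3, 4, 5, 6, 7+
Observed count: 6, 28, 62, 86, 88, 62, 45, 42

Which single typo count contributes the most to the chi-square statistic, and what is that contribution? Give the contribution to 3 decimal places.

Expected counts E_i = n·p_i: 419×0.02 = 8.38, 419×0.07 = 29.33, 419×0.15 = 62.85, 419×0.20 = 83.8, 419×0.20 = 83.8, 419×0.16 = 67.04, 419×0.10 = 41.9, 419×0.10 = 41.9.
cat         O        E   (O−E)²/E
0           6     8.38     0.6759
1          28    29.33     0.0603
2          62    62.85     0.0115
3          86     83.8     0.0578
4          88     83.8     0.2105
5          62    67.04     0.3789
6          45     41.9     0.2294
7+         42     41.9     0.0002
The largest term is for 0: 0.676.

0, 0.676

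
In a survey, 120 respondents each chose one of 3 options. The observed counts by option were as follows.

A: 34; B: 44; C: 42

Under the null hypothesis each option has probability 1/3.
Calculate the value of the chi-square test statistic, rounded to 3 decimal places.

1.400

Expected count for each of the 3 categories: 120/3 = 40.
χ² = (34−40)²/40 + (44−40)²/40 + (42−40)²/40
   = 0.9000 + 0.4000 + 0.1000
Sum = 1.400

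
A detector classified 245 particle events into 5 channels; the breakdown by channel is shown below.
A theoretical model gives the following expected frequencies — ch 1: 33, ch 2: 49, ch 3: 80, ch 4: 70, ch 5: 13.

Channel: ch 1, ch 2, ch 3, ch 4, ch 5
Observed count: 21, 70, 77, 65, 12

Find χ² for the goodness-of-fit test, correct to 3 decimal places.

13.910

ch 1: (21 − 33)²/33 = 144/33 = 4.3636
ch 2: (70 − 49)²/49 = 441/49 = 9.0000
ch 3: (77 − 80)²/80 = 9/80 = 0.1125
ch 4: (65 − 70)²/70 = 25/70 = 0.3571
ch 5: (12 − 13)²/13 = 1/13 = 0.0769
Sum = 13.910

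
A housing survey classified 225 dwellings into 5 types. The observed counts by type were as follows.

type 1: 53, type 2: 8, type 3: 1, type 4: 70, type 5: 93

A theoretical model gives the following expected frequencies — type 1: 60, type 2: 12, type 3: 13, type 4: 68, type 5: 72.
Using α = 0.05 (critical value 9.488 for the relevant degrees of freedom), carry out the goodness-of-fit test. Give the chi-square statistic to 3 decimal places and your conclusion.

type 1: (53 − 60)²/60 = 49/60 = 0.8167
type 2: (8 − 12)²/12 = 16/12 = 1.3333
type 3: (1 − 13)²/13 = 144/13 = 11.0769
type 4: (70 − 68)²/68 = 4/68 = 0.0588
type 5: (93 − 72)²/72 = 441/72 = 6.1250
Sum = 19.411
df = 4. Since 19.411 > 9.488, we reject H₀.

19.411; reject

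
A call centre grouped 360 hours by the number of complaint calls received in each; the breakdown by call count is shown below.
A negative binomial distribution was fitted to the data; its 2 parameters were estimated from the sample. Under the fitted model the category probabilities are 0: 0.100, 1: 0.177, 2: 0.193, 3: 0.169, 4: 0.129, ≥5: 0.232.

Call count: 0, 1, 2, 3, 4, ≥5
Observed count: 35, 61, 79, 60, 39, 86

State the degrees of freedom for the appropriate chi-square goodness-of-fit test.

There are k = 6 categories and 2 parameters estimated from the data, so df = 6 − 1 − 2 = 3.

3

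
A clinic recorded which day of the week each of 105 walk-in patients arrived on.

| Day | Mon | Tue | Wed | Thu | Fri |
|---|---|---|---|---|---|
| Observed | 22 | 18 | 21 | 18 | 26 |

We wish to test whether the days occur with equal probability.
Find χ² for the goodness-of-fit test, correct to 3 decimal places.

Expected count for each of the 5 categories: 105/5 = 21.
χ² = (22−21)²/21 + (18−21)²/21 + (21−21)²/21 + (18−21)²/21 + (26−21)²/21
   = 0.0476 + 0.4286 + 0.0000 + 0.4286 + 1.1905
Sum = 2.095

2.095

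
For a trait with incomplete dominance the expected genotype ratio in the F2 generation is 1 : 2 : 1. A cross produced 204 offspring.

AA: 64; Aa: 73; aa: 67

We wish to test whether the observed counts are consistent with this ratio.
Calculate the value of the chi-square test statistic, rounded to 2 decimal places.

Ratio total = 4. Expected counts: 204×1/4 = 51, 204×2/4 = 102, 204×1/4 = 51.
χ² = (64−51)²/51 + (73−102)²/102 + (67−51)²/51
   = 3.314 + 8.245 + 5.020
Sum = 16.58

16.58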